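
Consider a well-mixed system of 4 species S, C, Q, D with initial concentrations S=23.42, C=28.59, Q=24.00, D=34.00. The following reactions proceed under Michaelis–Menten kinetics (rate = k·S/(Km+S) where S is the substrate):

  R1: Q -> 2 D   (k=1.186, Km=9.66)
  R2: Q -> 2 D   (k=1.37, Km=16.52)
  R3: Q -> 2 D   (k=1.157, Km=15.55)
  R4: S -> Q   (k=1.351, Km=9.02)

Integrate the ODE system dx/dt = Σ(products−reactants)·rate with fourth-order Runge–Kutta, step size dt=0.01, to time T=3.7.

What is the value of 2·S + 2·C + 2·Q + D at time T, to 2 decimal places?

Value at T = 186.02

Check how each reaction changes W = 2·S + 2·C + 2·Q + D (weight of products minus weight of reactants):
R1: Q -> 2 D: (1·2) − (2·1) = 2 − 2 = 0
R2: Q -> 2 D: (1·2) − (2·1) = 2 − 2 = 0
R3: Q -> 2 D: (1·2) − (2·1) = 2 − 2 = 0
R4: S -> Q: (2·1) − (2·1) = 2 − 2 = 0
Every reaction leaves W unchanged, so W is conserved and no simulation is needed: W(T) = W(0) = 2·23.42 + 2·28.59 + 2·24.00 + 34.00 = 186.02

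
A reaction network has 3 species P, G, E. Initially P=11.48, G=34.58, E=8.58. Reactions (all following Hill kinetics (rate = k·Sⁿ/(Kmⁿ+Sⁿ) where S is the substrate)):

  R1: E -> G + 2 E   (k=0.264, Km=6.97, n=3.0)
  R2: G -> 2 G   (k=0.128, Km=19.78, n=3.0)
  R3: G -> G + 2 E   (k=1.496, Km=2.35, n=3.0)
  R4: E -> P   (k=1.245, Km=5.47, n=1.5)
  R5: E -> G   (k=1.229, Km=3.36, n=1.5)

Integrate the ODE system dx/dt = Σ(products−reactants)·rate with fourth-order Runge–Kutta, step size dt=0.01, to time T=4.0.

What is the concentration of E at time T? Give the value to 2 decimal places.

E at T = 13.50

RK4 with dt=0.01: 400 steps to T=4.0. Trajectory (selected grid times):
t=0.00: P=11.48 G=34.58 E=8.58
t=0.44: P=11.85 G=35.14 E=9.17
t=0.89: P=12.24 G=35.73 E=9.75
t=1.33: P=12.63 G=36.32 E=10.31
t=1.78: P=13.04 G=36.93 E=10.87
t=2.22: P=13.44 G=37.54 E=11.41
t=2.67: P=13.87 G=38.17 E=11.95
t=3.11: P=14.29 G=38.79 E=12.47
t=3.56: P=14.73 G=39.43 E=13.00
t=4.00: P=15.16 G=40.06 E=13.50
Read off E at T=4.0: 13.50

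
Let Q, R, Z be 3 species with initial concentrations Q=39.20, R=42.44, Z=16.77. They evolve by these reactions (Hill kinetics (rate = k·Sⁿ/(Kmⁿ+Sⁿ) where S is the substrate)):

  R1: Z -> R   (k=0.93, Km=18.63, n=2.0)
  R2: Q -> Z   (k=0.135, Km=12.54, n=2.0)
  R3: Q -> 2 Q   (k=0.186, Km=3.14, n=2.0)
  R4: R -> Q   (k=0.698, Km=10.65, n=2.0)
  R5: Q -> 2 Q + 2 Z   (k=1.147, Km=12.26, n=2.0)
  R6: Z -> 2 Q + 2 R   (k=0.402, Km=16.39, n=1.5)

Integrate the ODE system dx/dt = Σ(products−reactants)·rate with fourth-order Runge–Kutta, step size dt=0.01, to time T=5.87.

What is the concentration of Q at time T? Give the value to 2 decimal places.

Q at T = 52.49

RK4 with dt=0.01: 587 steps to T=5.87. Trajectory (selected grid times):
t=0.00: Q=39.20 R=42.44 Z=16.77
t=0.65: Q=40.62 R=42.56 Z=17.80
t=1.30: Q=42.06 R=42.72 Z=18.81
t=1.96: Q=43.53 R=42.90 Z=19.82
t=2.61: Q=44.99 R=43.10 Z=20.81
t=3.26: Q=46.46 R=43.33 Z=21.78
t=3.91: Q=47.95 R=43.58 Z=22.75
t=4.57: Q=49.47 R=43.85 Z=23.71
t=5.22: Q=50.97 R=44.14 Z=24.66
t=5.87: Q=52.49 R=44.44 Z=25.59
Read off Q at T=5.87: 52.49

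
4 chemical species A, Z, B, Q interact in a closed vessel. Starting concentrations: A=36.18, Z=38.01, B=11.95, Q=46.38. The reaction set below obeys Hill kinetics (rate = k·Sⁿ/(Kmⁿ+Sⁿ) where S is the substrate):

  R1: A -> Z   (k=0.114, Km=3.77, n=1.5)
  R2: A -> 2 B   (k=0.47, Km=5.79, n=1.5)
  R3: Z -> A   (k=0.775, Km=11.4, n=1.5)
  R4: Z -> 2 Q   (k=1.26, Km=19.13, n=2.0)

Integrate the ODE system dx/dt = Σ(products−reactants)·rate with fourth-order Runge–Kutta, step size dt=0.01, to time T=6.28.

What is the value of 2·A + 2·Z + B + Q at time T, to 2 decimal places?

Check how each reaction changes W = 2·A + 2·Z + B + Q (weight of products minus weight of reactants):
R1: A -> Z: (2·1) − (2·1) = 2 − 2 = 0
R2: A -> 2 B: (1·2) − (2·1) = 2 − 2 = 0
R3: Z -> A: (2·1) − (2·1) = 2 − 2 = 0
R4: Z -> 2 Q: (1·2) − (2·1) = 2 − 2 = 0
Every reaction leaves W unchanged, so W is conserved and no simulation is needed: W(T) = W(0) = 2·36.18 + 2·38.01 + 11.95 + 46.38 = 206.71

Value at T = 206.71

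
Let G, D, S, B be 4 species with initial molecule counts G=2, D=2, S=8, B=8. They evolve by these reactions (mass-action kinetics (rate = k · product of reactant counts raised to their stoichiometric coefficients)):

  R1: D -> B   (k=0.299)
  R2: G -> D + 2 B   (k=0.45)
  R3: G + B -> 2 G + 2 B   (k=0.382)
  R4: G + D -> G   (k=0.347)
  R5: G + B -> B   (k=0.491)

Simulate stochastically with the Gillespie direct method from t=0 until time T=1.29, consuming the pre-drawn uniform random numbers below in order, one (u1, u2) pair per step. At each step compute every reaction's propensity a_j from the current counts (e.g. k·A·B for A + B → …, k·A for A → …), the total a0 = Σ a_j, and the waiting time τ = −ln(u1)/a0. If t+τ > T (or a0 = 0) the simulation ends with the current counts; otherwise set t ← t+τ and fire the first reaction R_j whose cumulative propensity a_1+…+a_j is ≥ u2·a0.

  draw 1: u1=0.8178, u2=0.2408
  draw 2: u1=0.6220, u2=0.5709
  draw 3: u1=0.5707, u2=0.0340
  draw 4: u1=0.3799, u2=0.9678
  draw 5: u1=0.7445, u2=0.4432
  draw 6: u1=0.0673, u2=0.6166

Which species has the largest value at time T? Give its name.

t=0.000: G=2 D=2 S=8 B=8
Draw 1: a1=0.598, a2=0.900, a3=6.112, a4=1.388, a5=7.856, a0=16.854; τ=−ln(0.8178)/16.854=0.012 → t=0.012; u2·a0=0.2408·16.854=4.058; a1+a2=1.498 < 4.058 ≤ a1+…+a3=7.610 → R3 fires; G=3 D=2 S=8 B=9
Draw 2: a1=0.598, a2=1.350, a3=10.314, a4=2.082, a5=13.257, a0=27.601; τ=−ln(0.6220)/27.601=0.017 → t=0.029; u2·a0=0.5709·27.601=15.757; a1+…+a4=14.344 < 15.757 ≤ a1+…+a5=27.601 → R5 fires; G=2 D=2 S=8 B=9
Draw 3: a1=0.598, a2=0.900, a3=6.876, a4=1.388, a5=8.838, a0=18.600; τ=−ln(0.5707)/18.600=0.030 → t=0.059; u2·a0=0.0340·18.600=0.632; a1=0.598 < 0.632 ≤ a1+a2=1.498 → R2 fires; G=1 D=3 S=8 B=11
Draw 4: a1=0.897, a2=0.450, a3=4.202, a4=1.041, a5=5.401, a0=11.991; τ=−ln(0.3799)/11.991=0.081 → t=0.140; u2·a0=0.9678·11.991=11.605; a1+…+a4=6.590 < 11.605 ≤ a1+…+a5=11.991 → R5 fires; G=0 D=3 S=8 B=11
Draw 5: a1=0.897, a2=0.000, a3=0.000, a4=0.000, a5=0.000, a0=0.897; τ=−ln(0.7445)/0.897=0.329 → t=0.469; u2·a0=0.4432·0.897=0.398 ≤ a1=0.897 → R1 fires; G=0 D=2 S=8 B=12
Draw 6: a1=0.598, a2=0.000, a3=0.000, a4=0.000, a5=0.000, a0=0.598; τ=−ln(0.0673)/0.598=4.513 → t=4.982 > T=1.29: stop.
At T=1.29: G=0 D=2 S=8 B=12; the largest is B.

Dominant species at T: B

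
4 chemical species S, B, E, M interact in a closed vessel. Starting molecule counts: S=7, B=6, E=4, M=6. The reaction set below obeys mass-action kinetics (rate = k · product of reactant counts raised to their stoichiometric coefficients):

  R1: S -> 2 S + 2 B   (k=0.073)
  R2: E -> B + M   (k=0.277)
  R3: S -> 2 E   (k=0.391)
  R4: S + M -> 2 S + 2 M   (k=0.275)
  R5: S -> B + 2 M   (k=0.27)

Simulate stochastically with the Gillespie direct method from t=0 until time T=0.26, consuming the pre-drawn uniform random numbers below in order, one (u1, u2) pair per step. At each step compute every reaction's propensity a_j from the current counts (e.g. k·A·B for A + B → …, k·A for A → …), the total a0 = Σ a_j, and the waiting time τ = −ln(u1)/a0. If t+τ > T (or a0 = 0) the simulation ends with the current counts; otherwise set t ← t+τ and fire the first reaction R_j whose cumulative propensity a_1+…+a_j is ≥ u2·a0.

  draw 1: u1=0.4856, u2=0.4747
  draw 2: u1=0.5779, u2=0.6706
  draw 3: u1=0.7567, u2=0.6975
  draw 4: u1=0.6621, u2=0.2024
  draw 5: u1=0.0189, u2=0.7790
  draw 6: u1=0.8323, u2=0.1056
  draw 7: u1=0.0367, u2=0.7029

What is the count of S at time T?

t=0.000: S=7 B=6 E=4 M=6
Draw 1: a1=0.511, a2=1.108, a3=2.737, a4=11.550, a5=1.890, a0=17.796; τ=−ln(0.4856)/17.796=0.041 → t=0.041; u2·a0=0.4747·17.796=8.448; a1+…+a3=4.356 < 8.448 ≤ a1+…+a4=15.906 → R4 fires; S=8 B=6 E=4 M=7
Draw 2: a1=0.584, a2=1.108, a3=3.128, a4=15.400, a5=2.160, a0=22.380; τ=−ln(0.5779)/22.380=0.025 → t=0.065; u2·a0=0.6706·22.380=15.008; a1+…+a3=4.820 < 15.008 ≤ a1+…+a4=20.220 → R4 fires; S=9 B=6 E=4 M=8
Draw 3: a1=0.657, a2=1.108, a3=3.519, a4=19.800, a5=2.430, a0=27.514; τ=−ln(0.7567)/27.514=0.010 → t=0.075; u2·a0=0.6975·27.514=19.191; a1+…+a3=5.284 < 19.191 ≤ a1+…+a4=25.084 → R4 fires; S=10 B=6 E=4 M=9
Draw 4: a1=0.730, a2=1.108, a3=3.910, a4=24.750, a5=2.700, a0=33.198; τ=−ln(0.6621)/33.198=0.012 → t=0.088; u2·a0=0.2024·33.198=6.719; a1+…+a3=5.748 < 6.719 ≤ a1+…+a4=30.498 → R4 fires; S=11 B=6 E=4 M=10
Draw 5: a1=0.803, a2=1.108, a3=4.301, a4=30.250, a5=2.970, a0=39.432; τ=−ln(0.0189)/39.432=0.101 → t=0.188; u2·a0=0.7790·39.432=30.718; a1+…+a3=6.212 < 30.718 ≤ a1+…+a4=36.462 → R4 fires; S=12 B=6 E=4 M=11
Draw 6: a1=0.876, a2=1.108, a3=4.692, a4=36.300, a5=3.240, a0=46.216; τ=−ln(0.8323)/46.216=0.004 → t=0.192; u2·a0=0.1056·46.216=4.880; a1+a2=1.984 < 4.880 ≤ a1+…+a3=6.676 → R3 fires; S=11 B=6 E=6 M=11
Draw 7: a1=0.803, a2=1.662, a3=4.301, a4=33.275, a5=2.970, a0=43.011; τ=−ln(0.0367)/43.011=0.077 → t=0.269 > T=0.26: stop.
Read off S at T=0.26: 11

S at T = 11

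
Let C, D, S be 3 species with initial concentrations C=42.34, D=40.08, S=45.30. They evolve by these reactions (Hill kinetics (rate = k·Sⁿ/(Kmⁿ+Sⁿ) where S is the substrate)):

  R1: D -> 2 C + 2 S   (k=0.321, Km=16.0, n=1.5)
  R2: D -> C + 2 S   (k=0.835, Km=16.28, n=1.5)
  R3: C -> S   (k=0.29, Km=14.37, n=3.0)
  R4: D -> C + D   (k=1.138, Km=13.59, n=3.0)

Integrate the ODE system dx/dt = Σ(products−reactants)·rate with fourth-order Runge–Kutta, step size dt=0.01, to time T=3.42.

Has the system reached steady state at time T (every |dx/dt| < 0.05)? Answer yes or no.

Steady state at T: no

RK4 with dt=0.01: 342 steps to T=3.42. Trajectory (selected grid times):
t=0.00: C=42.34 D=40.08 S=45.30
t=0.38: C=43.10 D=39.73 S=46.10
t=0.76: C=43.85 D=39.38 S=46.91
t=1.14: C=44.60 D=39.04 S=47.71
t=1.52: C=45.35 D=38.69 S=48.51
t=1.90: C=46.10 D=38.34 S=49.30
t=2.28: C=46.85 D=38.00 S=50.10
t=2.66: C=47.59 D=37.66 S=50.89
t=3.04: C=48.34 D=37.32 S=51.68
t=3.42: C=49.08 D=36.97 S=52.47
Rates at T: R1=0.2499, R2=0.6462, R3=0.2829, R4=1.0842
dx/dt at T (Σ net stoichiometry × rate): C=+1.9472, D=-0.8961, S=+2.0750
Largest |dx/dt| is |+2.0750| (S) ≥ 0.05 → not steady.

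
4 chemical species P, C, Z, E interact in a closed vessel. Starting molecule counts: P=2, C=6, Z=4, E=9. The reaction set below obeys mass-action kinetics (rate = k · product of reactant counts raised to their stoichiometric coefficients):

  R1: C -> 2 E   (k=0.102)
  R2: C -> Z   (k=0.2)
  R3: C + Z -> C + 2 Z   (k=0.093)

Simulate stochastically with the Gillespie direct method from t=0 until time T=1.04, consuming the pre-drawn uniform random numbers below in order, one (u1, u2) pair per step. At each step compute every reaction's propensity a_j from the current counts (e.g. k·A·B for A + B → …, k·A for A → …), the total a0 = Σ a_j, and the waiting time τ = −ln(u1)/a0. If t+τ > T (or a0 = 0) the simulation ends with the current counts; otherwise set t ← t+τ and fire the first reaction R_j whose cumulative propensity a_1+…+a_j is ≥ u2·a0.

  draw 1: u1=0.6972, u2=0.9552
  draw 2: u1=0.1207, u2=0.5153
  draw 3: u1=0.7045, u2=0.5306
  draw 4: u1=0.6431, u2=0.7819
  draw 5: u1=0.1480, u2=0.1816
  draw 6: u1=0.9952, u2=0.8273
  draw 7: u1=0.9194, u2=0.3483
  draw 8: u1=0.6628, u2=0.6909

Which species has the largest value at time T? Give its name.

t=0.000: P=2 C=6 Z=4 E=9
Draw 1: a1=0.612, a2=1.200, a3=2.232, a0=4.044; τ=−ln(0.6972)/4.044=0.089 → t=0.089; u2·a0=0.9552·4.044=3.863; a1+a2=1.812 < 3.863 ≤ a1+…+a3=4.044 → R3 fires; P=2 C=6 Z=5 E=9
Draw 2: a1=0.612, a2=1.200, a3=2.790, a0=4.602; τ=−ln(0.1207)/4.602=0.459 → t=0.549; u2·a0=0.5153·4.602=2.371; a1+a2=1.812 < 2.371 ≤ a1+…+a3=4.602 → R3 fires; P=2 C=6 Z=6 E=9
Draw 3: a1=0.612, a2=1.200, a3=3.348, a0=5.160; τ=−ln(0.7045)/5.160=0.068 → t=0.617; u2·a0=0.5306·5.160=2.738; a1+a2=1.812 < 2.738 ≤ a1+…+a3=5.160 → R3 fires; P=2 C=6 Z=7 E=9
Draw 4: a1=0.612, a2=1.200, a3=3.906, a0=5.718; τ=−ln(0.6431)/5.718=0.077 → t=0.694; u2·a0=0.7819·5.718=4.471; a1+a2=1.812 < 4.471 ≤ a1+…+a3=5.718 → R3 fires; P=2 C=6 Z=8 E=9
Draw 5: a1=0.612, a2=1.200, a3=4.464, a0=6.276; τ=−ln(0.1480)/6.276=0.304 → t=0.998; u2·a0=0.1816·6.276=1.140; a1=0.612 < 1.140 ≤ a1+a2=1.812 → R2 fires; P=2 C=5 Z=9 E=9
Draw 6: a1=0.510, a2=1.000, a3=4.185, a0=5.695; τ=−ln(0.9952)/5.695=0.001 → t=0.999; u2·a0=0.8273·5.695=4.711; a1+a2=1.510 < 4.711 ≤ a1+…+a3=5.695 → R3 fires; P=2 C=5 Z=10 E=9
Draw 7: a1=0.510, a2=1.000, a3=4.650, a0=6.160; τ=−ln(0.9194)/6.160=0.014 → t=1.013; u2·a0=0.3483·6.160=2.146; a1+a2=1.510 < 2.146 ≤ a1+…+a3=6.160 → R3 fires; P=2 C=5 Z=11 E=9
Draw 8: a1=0.510, a2=1.000, a3=5.115, a0=6.625; τ=−ln(0.6628)/6.625=0.062 → t=1.075 > T=1.04: stop.
At T=1.04: P=2 C=5 Z=11 E=9; the largest is Z.

Dominant species at T: Z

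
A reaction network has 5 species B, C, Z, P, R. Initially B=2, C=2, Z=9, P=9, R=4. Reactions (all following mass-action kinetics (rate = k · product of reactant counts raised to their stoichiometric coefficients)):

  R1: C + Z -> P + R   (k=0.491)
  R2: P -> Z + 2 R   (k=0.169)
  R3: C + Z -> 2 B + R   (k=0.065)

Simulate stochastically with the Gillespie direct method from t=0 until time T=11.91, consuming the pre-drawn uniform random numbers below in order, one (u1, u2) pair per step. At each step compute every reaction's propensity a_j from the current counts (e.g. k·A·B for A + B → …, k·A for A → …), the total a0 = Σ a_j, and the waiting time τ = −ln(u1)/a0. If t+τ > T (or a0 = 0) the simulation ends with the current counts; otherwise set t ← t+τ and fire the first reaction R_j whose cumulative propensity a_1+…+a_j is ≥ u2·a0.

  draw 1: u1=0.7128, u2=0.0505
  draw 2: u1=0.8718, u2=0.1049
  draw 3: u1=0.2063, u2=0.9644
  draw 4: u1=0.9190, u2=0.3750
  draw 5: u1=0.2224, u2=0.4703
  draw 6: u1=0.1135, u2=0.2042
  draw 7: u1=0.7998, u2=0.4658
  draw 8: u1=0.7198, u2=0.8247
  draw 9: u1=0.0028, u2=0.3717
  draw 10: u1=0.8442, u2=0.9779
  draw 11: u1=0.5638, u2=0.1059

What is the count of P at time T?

P at T = 3

t=0.000: B=2 C=2 Z=9 P=9 R=4
Draw 1: a1=8.838, a2=1.521, a3=1.170, a0=11.529; τ=−ln(0.7128)/11.529=0.029 → t=0.029; u2·a0=0.0505·11.529=0.582 ≤ a1=8.838 → R1 fires; B=2 C=1 Z=8 P=10 R=5
Draw 2: a1=3.928, a2=1.690, a3=0.520, a0=6.138; τ=−ln(0.8718)/6.138=0.022 → t=0.052; u2·a0=0.1049·6.138=0.644 ≤ a1=3.928 → R1 fires; B=2 C=0 Z=7 P=11 R=6
Draw 3: a1=0.000, a2=1.859, a3=0.000, a0=1.859; τ=−ln(0.2063)/1.859=0.849 → t=0.901; u2·a0=0.9644·1.859=1.793; a1=0.000 < 1.793 ≤ a1+a2=1.859 → R2 fires; B=2 C=0 Z=8 P=10 R=8
Draw 4: a1=0.000, a2=1.690, a3=0.000, a0=1.690; τ=−ln(0.9190)/1.690=0.050 → t=0.951; u2·a0=0.3750·1.690=0.634; a1=0.000 < 0.634 ≤ a1+a2=1.690 → R2 fires; B=2 C=0 Z=9 P=9 R=10
Draw 5: a1=0.000, a2=1.521, a3=0.000, a0=1.521; τ=−ln(0.2224)/1.521=0.988 → t=1.939; u2·a0=0.4703·1.521=0.715; a1=0.000 < 0.715 ≤ a1+a2=1.521 → R2 fires; B=2 C=0 Z=10 P=8 R=12
Draw 6: a1=0.000, a2=1.352, a3=0.000, a0=1.352; τ=−ln(0.1135)/1.352=1.609 → t=3.549; u2·a0=0.2042·1.352=0.276; a1=0.000 < 0.276 ≤ a1+a2=1.352 → R2 fires; B=2 C=0 Z=11 P=7 R=14
Draw 7: a1=0.000, a2=1.183, a3=0.000, a0=1.183; τ=−ln(0.7998)/1.183=0.189 → t=3.737; u2·a0=0.4658·1.183=0.551; a1=0.000 < 0.551 ≤ a1+a2=1.183 → R2 fires; B=2 C=0 Z=12 P=6 R=16
Draw 8: a1=0.000, a2=1.014, a3=0.000, a0=1.014; τ=−ln(0.7198)/1.014=0.324 → t=4.062; u2·a0=0.8247·1.014=0.836; a1=0.000 < 0.836 ≤ a1+a2=1.014 → R2 fires; B=2 C=0 Z=13 P=5 R=18
Draw 9: a1=0.000, a2=0.845, a3=0.000, a0=0.845; τ=−ln(0.0028)/0.845=6.956 → t=11.018; u2·a0=0.3717·0.845=0.314; a1=0.000 < 0.314 ≤ a1+a2=0.845 → R2 fires; B=2 C=0 Z=14 P=4 R=20
Draw 10: a1=0.000, a2=0.676, a3=0.000, a0=0.676; τ=−ln(0.8442)/0.676=0.251 → t=11.269; u2·a0=0.9779·0.676=0.661; a1=0.000 < 0.661 ≤ a1+a2=0.676 → R2 fires; B=2 C=0 Z=15 P=3 R=22
Draw 11: a1=0.000, a2=0.507, a3=0.000, a0=0.507; τ=−ln(0.5638)/0.507=1.130 → t=12.399 > T=11.91: stop.
Read off P at T=11.91: 3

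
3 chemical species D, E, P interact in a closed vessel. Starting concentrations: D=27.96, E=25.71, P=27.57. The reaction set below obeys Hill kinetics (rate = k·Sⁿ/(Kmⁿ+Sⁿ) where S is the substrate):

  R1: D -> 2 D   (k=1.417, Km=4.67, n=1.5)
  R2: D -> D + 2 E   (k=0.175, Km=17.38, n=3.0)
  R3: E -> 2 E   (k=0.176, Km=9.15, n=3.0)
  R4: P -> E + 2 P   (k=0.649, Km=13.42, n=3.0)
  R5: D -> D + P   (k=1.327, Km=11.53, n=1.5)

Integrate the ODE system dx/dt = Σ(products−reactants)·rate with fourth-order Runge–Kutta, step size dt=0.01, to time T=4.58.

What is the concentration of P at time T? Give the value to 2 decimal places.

RK4 with dt=0.01: 458 steps to T=4.58. Trajectory (selected grid times):
t=0.00: D=27.96 E=25.71 P=27.57
t=0.51: D=28.64 E=26.24 P=28.41
t=1.02: D=29.32 E=26.77 P=29.25
t=1.53: D=30.00 E=27.31 P=30.09
t=2.04: D=30.68 E=27.85 P=30.95
t=2.54: D=31.35 E=28.39 P=31.79
t=3.05: D=32.03 E=28.94 P=32.65
t=3.56: D=32.72 E=29.49 P=33.52
t=4.07: D=33.40 E=30.04 P=34.39
t=4.58: D=34.09 E=30.60 P=35.27
Read off P at T=4.58: 35.27

P at T = 35.27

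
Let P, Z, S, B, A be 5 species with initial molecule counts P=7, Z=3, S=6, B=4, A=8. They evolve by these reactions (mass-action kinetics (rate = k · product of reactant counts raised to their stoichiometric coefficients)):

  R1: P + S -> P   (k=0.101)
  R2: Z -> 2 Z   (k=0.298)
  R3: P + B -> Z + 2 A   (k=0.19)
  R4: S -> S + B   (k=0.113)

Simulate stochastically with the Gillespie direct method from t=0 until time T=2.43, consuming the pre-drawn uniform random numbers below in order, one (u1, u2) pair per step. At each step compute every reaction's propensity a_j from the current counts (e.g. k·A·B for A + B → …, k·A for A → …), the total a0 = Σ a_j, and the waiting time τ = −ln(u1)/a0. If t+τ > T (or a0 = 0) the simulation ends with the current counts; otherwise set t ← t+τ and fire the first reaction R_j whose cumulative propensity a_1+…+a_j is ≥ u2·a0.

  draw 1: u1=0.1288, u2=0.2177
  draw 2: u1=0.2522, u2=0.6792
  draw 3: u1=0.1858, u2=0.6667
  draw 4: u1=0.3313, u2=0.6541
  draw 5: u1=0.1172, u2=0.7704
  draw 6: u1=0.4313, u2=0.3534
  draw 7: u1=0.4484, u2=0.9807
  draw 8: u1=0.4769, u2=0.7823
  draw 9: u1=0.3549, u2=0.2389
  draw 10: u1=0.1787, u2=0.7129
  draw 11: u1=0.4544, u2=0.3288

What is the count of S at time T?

t=0.000: P=7 Z=3 S=6 B=4 A=8
Draw 1: a1=4.242, a2=0.894, a3=5.320, a4=0.678, a0=11.134; τ=−ln(0.1288)/11.134=0.184 → t=0.184; u2·a0=0.2177·11.134=2.424 ≤ a1=4.242 → R1 fires; P=7 Z=3 S=5 B=4 A=8
Draw 2: a1=3.535, a2=0.894, a3=5.320, a4=0.565, a0=10.314; τ=−ln(0.2522)/10.314=0.134 → t=0.318; u2·a0=0.6792·10.314=7.005; a1+a2=4.429 < 7.005 ≤ a1+…+a3=9.749 → R3 fires; P=6 Z=4 S=5 B=3 A=10
Draw 3: a1=3.030, a2=1.192, a3=3.420, a4=0.565, a0=8.207; τ=−ln(0.1858)/8.207=0.205 → t=0.523; u2·a0=0.6667·8.207=5.472; a1+a2=4.222 < 5.472 ≤ a1+…+a3=7.642 → R3 fires; P=5 Z=5 S=5 B=2 A=12
Draw 4: a1=2.525, a2=1.490, a3=1.900, a4=0.565, a0=6.480; τ=−ln(0.3313)/6.480=0.170 → t=0.693; u2·a0=0.6541·6.480=4.239; a1+a2=4.015 < 4.239 ≤ a1+…+a3=5.915 → R3 fires; P=4 Z=6 S=5 B=1 A=14
Draw 5: a1=2.020, a2=1.788, a3=0.760, a4=0.565, a0=5.133; τ=−ln(0.1172)/5.133=0.418 → t=1.111; u2·a0=0.7704·5.133=3.954; a1+a2=3.808 < 3.954 ≤ a1+…+a3=4.568 → R3 fires; P=3 Z=7 S=5 B=0 A=16
Draw 6: a1=1.515, a2=2.086, a3=0.000, a4=0.565, a0=4.166; τ=−ln(0.4313)/4.166=0.202 → t=1.313; u2·a0=0.3534·4.166=1.472 ≤ a1=1.515 → R1 fires; P=3 Z=7 S=4 B=0 A=16
Draw 7: a1=1.212, a2=2.086, a3=0.000, a4=0.452, a0=3.750; τ=−ln(0.4484)/3.750=0.214 → t=1.527; u2·a0=0.9807·3.750=3.678; a1+…+a3=3.298 < 3.678 ≤ a1+…+a4=3.750 → R4 fires; P=3 Z=7 S=4 B=1 A=16
Draw 8: a1=1.212, a2=2.086, a3=0.570, a4=0.452, a0=4.320; τ=−ln(0.4769)/4.320=0.171 → t=1.698; u2·a0=0.7823·4.320=3.380; a1+a2=3.298 < 3.380 ≤ a1+…+a3=3.868 → R3 fires; P=2 Z=8 S=4 B=0 A=18
Draw 9: a1=0.808, a2=2.384, a3=0.000, a4=0.452, a0=3.644; τ=−ln(0.3549)/3.644=0.284 → t=1.982; u2·a0=0.2389·3.644=0.871; a1=0.808 < 0.871 ≤ a1+a2=3.192 → R2 fires; P=2 Z=9 S=4 B=0 A=18
Draw 10: a1=0.808, a2=2.682, a3=0.000, a4=0.452, a0=3.942; τ=−ln(0.1787)/3.942=0.437 → t=2.419; u2·a0=0.7129·3.942=2.810; a1=0.808 < 2.810 ≤ a1+a2=3.490 → R2 fires; P=2 Z=10 S=4 B=0 A=18
Draw 11: a1=0.808, a2=2.980, a3=0.000, a4=0.452, a0=4.240; τ=−ln(0.4544)/4.240=0.186 → t=2.605 > T=2.43: stop.
Read off S at T=2.43: 4

S at T = 4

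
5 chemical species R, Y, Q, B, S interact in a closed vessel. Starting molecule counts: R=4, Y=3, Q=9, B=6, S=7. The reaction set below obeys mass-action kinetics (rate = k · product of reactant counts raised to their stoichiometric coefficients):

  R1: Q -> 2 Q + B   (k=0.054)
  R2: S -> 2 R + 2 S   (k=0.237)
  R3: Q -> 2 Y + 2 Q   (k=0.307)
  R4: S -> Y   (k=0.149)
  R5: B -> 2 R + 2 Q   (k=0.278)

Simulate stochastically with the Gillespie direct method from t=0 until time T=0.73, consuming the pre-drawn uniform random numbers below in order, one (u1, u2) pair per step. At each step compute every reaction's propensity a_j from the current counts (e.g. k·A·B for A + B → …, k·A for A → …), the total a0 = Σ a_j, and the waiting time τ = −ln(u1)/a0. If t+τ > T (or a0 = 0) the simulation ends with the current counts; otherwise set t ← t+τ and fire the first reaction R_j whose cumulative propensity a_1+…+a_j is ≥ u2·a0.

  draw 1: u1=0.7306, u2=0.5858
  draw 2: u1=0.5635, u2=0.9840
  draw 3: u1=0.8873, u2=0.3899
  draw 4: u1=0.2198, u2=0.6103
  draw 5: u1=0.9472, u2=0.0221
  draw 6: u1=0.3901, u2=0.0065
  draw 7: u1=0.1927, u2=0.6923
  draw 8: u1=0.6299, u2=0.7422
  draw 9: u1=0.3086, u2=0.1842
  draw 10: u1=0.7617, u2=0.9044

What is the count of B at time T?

B at T = 7

t=0.000: R=4 Y=3 Q=9 B=6 S=7
Draw 1: a1=0.486, a2=1.659, a3=2.763, a4=1.043, a5=1.668, a0=7.619; τ=−ln(0.7306)/7.619=0.041 → t=0.041; u2·a0=0.5858·7.619=4.463; a1+a2=2.145 < 4.463 ≤ a1+…+a3=4.908 → R3 fires; R=4 Y=5 Q=10 B=6 S=7
Draw 2: a1=0.540, a2=1.659, a3=3.070, a4=1.043, a5=1.668, a0=7.980; τ=−ln(0.5635)/7.980=0.072 → t=0.113; u2·a0=0.9840·7.980=7.852; a1+…+a4=6.312 < 7.852 ≤ a1+…+a5=7.980 → R5 fires; R=6 Y=5 Q=12 B=5 S=7
Draw 3: a1=0.648, a2=1.659, a3=3.684, a4=1.043, a5=1.390, a0=8.424; τ=−ln(0.8873)/8.424=0.014 → t=0.127; u2·a0=0.3899·8.424=3.285; a1+a2=2.307 < 3.285 ≤ a1+…+a3=5.991 → R3 fires; R=6 Y=7 Q=13 B=5 S=7
Draw 4: a1=0.702, a2=1.659, a3=3.991, a4=1.043, a5=1.390, a0=8.785; τ=−ln(0.2198)/8.785=0.172 → t=0.300; u2·a0=0.6103·8.785=5.361; a1+a2=2.361 < 5.361 ≤ a1+…+a3=6.352 → R3 fires; R=6 Y=9 Q=14 B=5 S=7
Draw 5: a1=0.756, a2=1.659, a3=4.298, a4=1.043, a5=1.390, a0=9.146; τ=−ln(0.9472)/9.146=0.006 → t=0.306; u2·a0=0.0221·9.146=0.202 ≤ a1=0.756 → R1 fires; R=6 Y=9 Q=15 B=6 S=7
Draw 6: a1=0.810, a2=1.659, a3=4.605, a4=1.043, a5=1.668, a0=9.785; τ=−ln(0.3901)/9.785=0.096 → t=0.402; u2·a0=0.0065·9.785=0.064 ≤ a1=0.810 → R1 fires; R=6 Y=9 Q=16 B=7 S=7
Draw 7: a1=0.864, a2=1.659, a3=4.912, a4=1.043, a5=1.946, a0=10.424; τ=−ln(0.1927)/10.424=0.158 → t=0.560; u2·a0=0.6923·10.424=7.217; a1+a2=2.523 < 7.217 ≤ a1+…+a3=7.435 → R3 fires; R=6 Y=11 Q=17 B=7 S=7
Draw 8: a1=0.918, a2=1.659, a3=5.219, a4=1.043, a5=1.946, a0=10.785; τ=−ln(0.6299)/10.785=0.043 → t=0.603; u2·a0=0.7422·10.785=8.005; a1+…+a3=7.796 < 8.005 ≤ a1+…+a4=8.839 → R4 fires; R=6 Y=12 Q=17 B=7 S=6
Draw 9: a1=0.918, a2=1.422, a3=5.219, a4=0.894, a5=1.946, a0=10.399; τ=−ln(0.3086)/10.399=0.113 → t=0.716; u2·a0=0.1842·10.399=1.915; a1=0.918 < 1.915 ≤ a1+a2=2.340 → R2 fires; R=8 Y=12 Q=17 B=7 S=7
Draw 10: a1=0.918, a2=1.659, a3=5.219, a4=1.043, a5=1.946, a0=10.785; τ=−ln(0.7617)/10.785=0.025 → t=0.741 > T=0.73: stop.
Read off B at T=0.73: 7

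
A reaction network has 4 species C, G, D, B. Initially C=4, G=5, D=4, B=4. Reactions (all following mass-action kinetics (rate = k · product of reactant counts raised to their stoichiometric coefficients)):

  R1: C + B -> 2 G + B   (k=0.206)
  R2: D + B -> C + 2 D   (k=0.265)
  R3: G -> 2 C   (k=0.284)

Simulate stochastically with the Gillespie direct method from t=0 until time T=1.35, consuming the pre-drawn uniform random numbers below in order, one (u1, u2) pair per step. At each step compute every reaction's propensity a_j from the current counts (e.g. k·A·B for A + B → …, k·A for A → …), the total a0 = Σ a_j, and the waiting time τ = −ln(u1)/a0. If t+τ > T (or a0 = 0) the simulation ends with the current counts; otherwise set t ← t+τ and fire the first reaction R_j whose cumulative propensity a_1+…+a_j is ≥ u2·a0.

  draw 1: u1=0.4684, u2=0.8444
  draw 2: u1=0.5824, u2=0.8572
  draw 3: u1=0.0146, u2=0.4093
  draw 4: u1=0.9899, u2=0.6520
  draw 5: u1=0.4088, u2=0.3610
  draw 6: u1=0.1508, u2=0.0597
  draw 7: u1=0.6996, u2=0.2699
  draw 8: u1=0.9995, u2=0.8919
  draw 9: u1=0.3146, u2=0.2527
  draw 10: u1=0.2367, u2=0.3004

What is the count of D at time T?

t=0.000: C=4 G=5 D=4 B=4
Draw 1: a1=3.296, a2=4.240, a3=1.420, a0=8.956; τ=−ln(0.4684)/8.956=0.085 → t=0.085; u2·a0=0.8444·8.956=7.562; a1+a2=7.536 < 7.562 ≤ a1+…+a3=8.956 → R3 fires; C=6 G=4 D=4 B=4
Draw 2: a1=4.944, a2=4.240, a3=1.136, a0=10.320; τ=−ln(0.5824)/10.320=0.052 → t=0.137; u2·a0=0.8572·10.320=8.846; a1=4.944 < 8.846 ≤ a1+a2=9.184 → R2 fires; C=7 G=4 D=5 B=3
Draw 3: a1=4.326, a2=3.975, a3=1.136, a0=9.437; τ=−ln(0.0146)/9.437=0.448 → t=0.585; u2·a0=0.4093·9.437=3.863 ≤ a1=4.326 → R1 fires; C=6 G=6 D=5 B=3
Draw 4: a1=3.708, a2=3.975, a3=1.704, a0=9.387; τ=−ln(0.9899)/9.387=0.001 → t=0.586; u2·a0=0.6520·9.387=6.120; a1=3.708 < 6.120 ≤ a1+a2=7.683 → R2 fires; C=7 G=6 D=6 B=2
Draw 5: a1=2.884, a2=3.180, a3=1.704, a0=7.768; τ=−ln(0.4088)/7.768=0.115 → t=0.701; u2·a0=0.3610·7.768=2.804 ≤ a1=2.884 → R1 fires; C=6 G=8 D=6 B=2
Draw 6: a1=2.472, a2=3.180, a3=2.272, a0=7.924; τ=−ln(0.1508)/7.924=0.239 → t=0.940; u2·a0=0.0597·7.924=0.473 ≤ a1=2.472 → R1 fires; C=5 G=10 D=6 B=2
Draw 7: a1=2.060, a2=3.180, a3=2.840, a0=8.080; τ=−ln(0.6996)/8.080=0.044 → t=0.984; u2·a0=0.2699·8.080=2.181; a1=2.060 < 2.181 ≤ a1+a2=5.240 → R2 fires; C=6 G=10 D=7 B=1
Draw 8: a1=1.236, a2=1.855, a3=2.840, a0=5.931; τ=−ln(0.9995)/5.931=0.000 → t=0.984; u2·a0=0.8919·5.931=5.290; a1+a2=3.091 < 5.290 ≤ a1+…+a3=5.931 → R3 fires; C=8 G=9 D=7 B=1
Draw 9: a1=1.648, a2=1.855, a3=2.556, a0=6.059; τ=−ln(0.3146)/6.059=0.191 → t=1.175; u2·a0=0.2527·6.059=1.531 ≤ a1=1.648 → R1 fires; C=7 G=11 D=7 B=1
Draw 10: a1=1.442, a2=1.855, a3=3.124, a0=6.421; τ=−ln(0.2367)/6.421=0.224 → t=1.400 > T=1.35: stop.
Read off D at T=1.35: 7

D at T = 7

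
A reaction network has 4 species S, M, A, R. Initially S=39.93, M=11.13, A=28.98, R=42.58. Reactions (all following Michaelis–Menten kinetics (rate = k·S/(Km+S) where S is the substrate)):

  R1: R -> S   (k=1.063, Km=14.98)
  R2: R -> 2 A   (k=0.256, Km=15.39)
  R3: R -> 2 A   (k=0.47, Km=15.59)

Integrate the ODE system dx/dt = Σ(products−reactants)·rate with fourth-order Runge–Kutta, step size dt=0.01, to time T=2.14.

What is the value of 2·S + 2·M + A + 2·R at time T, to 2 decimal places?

Check how each reaction changes W = 2·S + 2·M + A + 2·R (weight of products minus weight of reactants):
R1: R -> S: (2·1) − (2·1) = 2 − 2 = 0
R2: R -> 2 A: (1·2) − (2·1) = 2 − 2 = 0
R3: R -> 2 A: (1·2) − (2·1) = 2 − 2 = 0
Every reaction leaves W unchanged, so W is conserved and no simulation is needed: W(T) = W(0) = 2·39.93 + 2·11.13 + 28.98 + 2·42.58 = 216.26

Value at T = 216.26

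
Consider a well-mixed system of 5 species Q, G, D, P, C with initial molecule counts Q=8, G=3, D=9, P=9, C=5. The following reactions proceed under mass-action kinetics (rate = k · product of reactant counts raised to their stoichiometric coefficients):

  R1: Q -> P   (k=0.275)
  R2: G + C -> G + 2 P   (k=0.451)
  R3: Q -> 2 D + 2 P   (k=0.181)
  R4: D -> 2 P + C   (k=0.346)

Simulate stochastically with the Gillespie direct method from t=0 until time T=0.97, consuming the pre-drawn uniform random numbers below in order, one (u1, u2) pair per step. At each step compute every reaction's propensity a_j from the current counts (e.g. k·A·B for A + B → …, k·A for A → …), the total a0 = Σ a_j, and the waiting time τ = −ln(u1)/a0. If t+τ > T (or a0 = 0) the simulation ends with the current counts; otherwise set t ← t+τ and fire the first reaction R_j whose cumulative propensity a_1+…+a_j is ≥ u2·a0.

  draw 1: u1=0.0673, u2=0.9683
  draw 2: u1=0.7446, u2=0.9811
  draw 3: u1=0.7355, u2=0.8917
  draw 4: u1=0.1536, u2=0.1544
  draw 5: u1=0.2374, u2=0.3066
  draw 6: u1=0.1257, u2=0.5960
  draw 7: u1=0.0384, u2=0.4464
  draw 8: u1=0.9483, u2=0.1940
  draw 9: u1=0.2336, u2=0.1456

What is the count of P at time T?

t=0.000: Q=8 G=3 D=9 P=9 C=5
Draw 1: a1=2.200, a2=6.765, a3=1.448, a4=3.114, a0=13.527; τ=−ln(0.0673)/13.527=0.199 → t=0.199; u2·a0=0.9683·13.527=13.098; a1+…+a3=10.413 < 13.098 ≤ a1+…+a4=13.527 → R4 fires; Q=8 G=3 D=8 P=11 C=6
Draw 2: a1=2.200, a2=8.118, a3=1.448, a4=2.768, a0=14.534; τ=−ln(0.7446)/14.534=0.020 → t=0.220; u2·a0=0.9811·14.534=14.259; a1+…+a3=11.766 < 14.259 ≤ a1+…+a4=14.534 → R4 fires; Q=8 G=3 D=7 P=13 C=7
Draw 3: a1=2.200, a2=9.471, a3=1.448, a4=2.422, a0=15.541; τ=−ln(0.7355)/15.541=0.020 → t=0.240; u2·a0=0.8917·15.541=13.858; a1+…+a3=13.119 < 13.858 ≤ a1+…+a4=15.541 → R4 fires; Q=8 G=3 D=6 P=15 C=8
Draw 4: a1=2.200, a2=10.824, a3=1.448, a4=2.076, a0=16.548; τ=−ln(0.1536)/16.548=0.113 → t=0.353; u2·a0=0.1544·16.548=2.555; a1=2.200 < 2.555 ≤ a1+a2=13.024 → R2 fires; Q=8 G=3 D=6 P=17 C=7
Draw 5: a1=2.200, a2=9.471, a3=1.448, a4=2.076, a0=15.195; τ=−ln(0.2374)/15.195=0.095 → t=0.447; u2·a0=0.3066·15.195=4.659; a1=2.200 < 4.659 ≤ a1+a2=11.671 → R2 fires; Q=8 G=3 D=6 P=19 C=6
Draw 6: a1=2.200, a2=8.118, a3=1.448, a4=2.076, a0=13.842; τ=−ln(0.1257)/13.842=0.150 → t=0.597; u2·a0=0.5960·13.842=8.250; a1=2.200 < 8.250 ≤ a1+a2=10.318 → R2 fires; Q=8 G=3 D=6 P=21 C=5
Draw 7: a1=2.200, a2=6.765, a3=1.448, a4=2.076, a0=12.489; τ=−ln(0.0384)/12.489=0.261 → t=0.858; u2·a0=0.4464·12.489=5.575; a1=2.200 < 5.575 ≤ a1+a2=8.965 → R2 fires; Q=8 G=3 D=6 P=23 C=4
Draw 8: a1=2.200, a2=5.412, a3=1.448, a4=2.076, a0=11.136; τ=−ln(0.9483)/11.136=0.005 → t=0.863; u2·a0=0.1940·11.136=2.160 ≤ a1=2.200 → R1 fires; Q=7 G=3 D=6 P=24 C=4
Draw 9: a1=1.925, a2=5.412, a3=1.267, a4=2.076, a0=10.680; τ=−ln(0.2336)/10.680=0.136 → t=0.999 > T=0.97: stop.
Read off P at T=0.97: 24

P at T = 24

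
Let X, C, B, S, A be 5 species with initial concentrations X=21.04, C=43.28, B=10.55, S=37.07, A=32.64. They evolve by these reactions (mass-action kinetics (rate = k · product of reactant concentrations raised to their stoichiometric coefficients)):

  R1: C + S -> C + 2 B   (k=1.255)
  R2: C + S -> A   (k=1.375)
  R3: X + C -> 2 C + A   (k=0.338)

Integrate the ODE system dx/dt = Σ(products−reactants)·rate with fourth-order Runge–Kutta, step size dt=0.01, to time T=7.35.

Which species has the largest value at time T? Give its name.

Dominant species at T: A

RK4 with dt=0.01: 735 steps to T=7.35. Trajectory (selected grid times):
t=0.00: X=21.04 C=43.28 B=10.55 S=37.07 A=32.64
t=0.82: X=0.00 C=44.94 B=45.93 S=0.00 A=73.06
t=1.63: X=0.00 C=44.94 B=45.93 S=0.00 A=73.06
t=2.45: X=0.00 C=44.94 B=45.93 S=0.00 A=73.06
t=3.27: X=0.00 C=44.94 B=45.93 S=0.00 A=73.06
t=4.08: X=0.00 C=44.94 B=45.93 S=0.00 A=73.06
t=4.90: X=0.00 C=44.94 B=45.93 S=0.00 A=73.06
t=5.72: X=0.00 C=44.94 B=45.93 S=0.00 A=73.06
t=6.53: X=0.00 C=44.94 B=45.93 S=0.00 A=73.06
t=7.35: X=0.00 C=44.94 B=45.93 S=0.00 A=73.06
At T=7.35: X=0.00 C=44.94 B=45.93 S=0.00 A=73.06; the largest is A.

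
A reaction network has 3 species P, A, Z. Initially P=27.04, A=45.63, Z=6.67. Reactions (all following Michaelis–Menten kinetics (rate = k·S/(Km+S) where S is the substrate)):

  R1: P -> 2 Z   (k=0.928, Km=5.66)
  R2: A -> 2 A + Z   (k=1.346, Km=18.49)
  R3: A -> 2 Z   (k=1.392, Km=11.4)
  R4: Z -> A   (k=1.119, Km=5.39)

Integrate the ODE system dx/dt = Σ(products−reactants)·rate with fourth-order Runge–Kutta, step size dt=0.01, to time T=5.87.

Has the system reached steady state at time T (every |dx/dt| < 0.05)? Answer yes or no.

Steady state at T: no

RK4 with dt=0.01: 587 steps to T=5.87. Trajectory (selected grid times):
t=0.00: P=27.04 A=45.63 Z=6.67
t=0.65: P=26.54 A=45.96 Z=9.30
t=1.30: P=26.05 A=46.34 Z=11.89
t=1.96: P=25.54 A=46.76 Z=14.48
t=2.61: P=25.05 A=47.21 Z=17.01
t=3.26: P=24.56 A=47.67 Z=19.52
t=3.91: P=24.07 A=48.15 Z=22.02
t=4.57: P=23.58 A=48.64 Z=24.54
t=5.22: P=23.09 A=49.15 Z=27.01
t=5.87: P=22.61 A=49.66 Z=29.47
Rates at T: R1=0.7422, R2=0.9808, R3=1.1321, R4=0.9460
dx/dt at T (Σ net stoichiometry × rate): P=-0.7422, A=+0.7947, Z=+3.7834
Largest |dx/dt| is |+3.7834| (Z) ≥ 0.05 → not steady.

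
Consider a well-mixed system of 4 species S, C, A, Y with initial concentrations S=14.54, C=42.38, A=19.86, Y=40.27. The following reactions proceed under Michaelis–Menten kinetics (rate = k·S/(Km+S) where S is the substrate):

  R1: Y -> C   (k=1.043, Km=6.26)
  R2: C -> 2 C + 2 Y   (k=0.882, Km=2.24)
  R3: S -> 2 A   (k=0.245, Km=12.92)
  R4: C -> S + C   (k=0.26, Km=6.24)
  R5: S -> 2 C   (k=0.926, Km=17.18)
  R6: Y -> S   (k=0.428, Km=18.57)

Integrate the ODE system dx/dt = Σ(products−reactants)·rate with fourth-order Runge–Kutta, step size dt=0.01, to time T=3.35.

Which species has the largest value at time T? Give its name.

Dominant species at T: C

RK4 with dt=0.01: 335 steps to T=3.35. Trajectory (selected grid times):
t=0.00: S=14.54 C=42.38 A=19.86 Y=40.27
t=0.37: S=14.53 C=43.34 A=19.96 Y=40.45
t=0.74: S=14.52 C=44.30 A=20.05 Y=40.63
t=1.12: S=14.50 C=45.28 A=20.15 Y=40.81
t=1.49: S=14.49 C=46.24 A=20.25 Y=40.99
t=1.86: S=14.48 C=47.20 A=20.34 Y=41.17
t=2.23: S=14.47 C=48.16 A=20.44 Y=41.35
t=2.61: S=14.46 C=49.15 A=20.54 Y=41.53
t=2.98: S=14.45 C=50.11 A=20.63 Y=41.71
t=3.35: S=14.44 C=51.07 A=20.73 Y=41.89
At T=3.35: S=14.44 C=51.07 A=20.73 Y=41.89; the largest is C.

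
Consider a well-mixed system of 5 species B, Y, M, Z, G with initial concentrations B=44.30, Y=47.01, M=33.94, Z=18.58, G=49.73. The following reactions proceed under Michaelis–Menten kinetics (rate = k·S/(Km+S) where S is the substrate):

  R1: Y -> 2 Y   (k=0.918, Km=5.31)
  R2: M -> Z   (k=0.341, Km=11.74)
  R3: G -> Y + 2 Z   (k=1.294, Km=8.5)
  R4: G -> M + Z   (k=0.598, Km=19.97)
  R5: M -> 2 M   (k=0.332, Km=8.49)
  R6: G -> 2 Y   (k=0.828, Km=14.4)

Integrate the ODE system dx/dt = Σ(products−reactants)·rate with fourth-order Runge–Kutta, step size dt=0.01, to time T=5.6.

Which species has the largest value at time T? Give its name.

Dominant species at T: Y

RK4 with dt=0.01: 560 steps to T=5.6. Trajectory (selected grid times):
t=0.00: B=44.30 Y=47.01 M=33.94 Z=18.58 G=49.73
t=0.62: B=44.30 Y=49.00 M=34.21 Z=20.37 G=48.39
t=1.24: B=44.30 Y=50.98 M=34.48 Z=22.15 G=47.05
t=1.87: B=44.30 Y=52.99 M=34.75 Z=23.95 G=45.70
t=2.49: B=44.30 Y=54.96 M=35.01 Z=25.72 G=44.38
t=3.11: B=44.30 Y=56.93 M=35.28 Z=27.47 G=43.07
t=3.73: B=44.30 Y=58.88 M=35.54 Z=29.22 G=41.76
t=4.36: B=44.30 Y=60.86 M=35.80 Z=30.99 G=40.45
t=4.98: B=44.30 Y=62.80 M=36.05 Z=32.71 G=39.16
t=5.60: B=44.30 Y=64.73 M=36.30 Z=34.43 G=37.89
At T=5.6: B=44.30 Y=64.73 M=36.30 Z=34.43 G=37.89; the largest is Y.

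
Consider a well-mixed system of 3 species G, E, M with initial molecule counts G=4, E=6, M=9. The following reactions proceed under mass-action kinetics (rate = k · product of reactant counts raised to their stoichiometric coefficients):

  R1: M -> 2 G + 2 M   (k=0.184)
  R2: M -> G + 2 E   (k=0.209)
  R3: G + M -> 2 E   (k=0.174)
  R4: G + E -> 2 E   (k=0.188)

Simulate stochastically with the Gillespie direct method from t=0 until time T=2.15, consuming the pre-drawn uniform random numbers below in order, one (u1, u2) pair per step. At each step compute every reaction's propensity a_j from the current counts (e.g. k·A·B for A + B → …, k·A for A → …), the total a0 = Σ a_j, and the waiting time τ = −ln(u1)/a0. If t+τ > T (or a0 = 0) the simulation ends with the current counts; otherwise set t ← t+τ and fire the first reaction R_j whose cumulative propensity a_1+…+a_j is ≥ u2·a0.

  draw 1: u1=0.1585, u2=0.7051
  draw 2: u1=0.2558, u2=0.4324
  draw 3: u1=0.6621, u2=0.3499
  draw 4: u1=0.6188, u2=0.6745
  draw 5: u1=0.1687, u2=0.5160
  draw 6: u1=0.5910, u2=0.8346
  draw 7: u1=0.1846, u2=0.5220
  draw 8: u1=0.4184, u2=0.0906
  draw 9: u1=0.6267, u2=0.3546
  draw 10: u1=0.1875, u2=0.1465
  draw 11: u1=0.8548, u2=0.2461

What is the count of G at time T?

t=0.000: G=4 E=6 M=9
Draw 1: a1=1.656, a2=1.881, a3=6.264, a4=4.512, a0=14.313; τ=−ln(0.1585)/14.313=0.129 → t=0.129; u2·a0=0.7051·14.313=10.092; a1+…+a3=9.801 < 10.092 ≤ a1+…+a4=14.313 → R4 fires; G=3 E=7 M=9
Draw 2: a1=1.656, a2=1.881, a3=4.698, a4=3.948, a0=12.183; τ=−ln(0.2558)/12.183=0.112 → t=0.241; u2·a0=0.4324·12.183=5.268; a1+a2=3.537 < 5.268 ≤ a1+…+a3=8.235 → R3 fires; G=2 E=9 M=8
Draw 3: a1=1.472, a2=1.672, a3=2.784, a4=3.384, a0=9.312; τ=−ln(0.6621)/9.312=0.044 → t=0.285; u2·a0=0.3499·9.312=3.258; a1+a2=3.144 < 3.258 ≤ a1+…+a3=5.928 → R3 fires; G=1 E=11 M=7
Draw 4: a1=1.288, a2=1.463, a3=1.218, a4=2.068, a0=6.037; τ=−ln(0.6188)/6.037=0.080 → t=0.364; u2·a0=0.6745·6.037=4.072; a1+…+a3=3.969 < 4.072 ≤ a1+…+a4=6.037 → R4 fires; G=0 E=12 M=7
Draw 5: a1=1.288, a2=1.463, a3=0.000, a4=0.000, a0=2.751; τ=−ln(0.1687)/2.751=0.647 → t=1.011; u2·a0=0.5160·2.751=1.420; a1=1.288 < 1.420 ≤ a1+a2=2.751 → R2 fires; G=1 E=14 M=6
Draw 6: a1=1.104, a2=1.254, a3=1.044, a4=2.632, a0=6.034; τ=−ln(0.5910)/6.034=0.087 → t=1.098; u2·a0=0.8346·6.034=5.036; a1+…+a3=3.402 < 5.036 ≤ a1+…+a4=6.034 → R4 fires; G=0 E=15 M=6
Draw 7: a1=1.104, a2=1.254, a3=0.000, a4=0.000, a0=2.358; τ=−ln(0.1846)/2.358=0.717 → t=1.815; u2·a0=0.5220·2.358=1.231; a1=1.104 < 1.231 ≤ a1+a2=2.358 → R2 fires; G=1 E=17 M=5
Draw 8: a1=0.920, a2=1.045, a3=0.870, a4=3.196, a0=6.031; τ=−ln(0.4184)/6.031=0.144 → t=1.959; u2·a0=0.0906·6.031=0.546 ≤ a1=0.920 → R1 fires; G=3 E=17 M=6
Draw 9: a1=1.104, a2=1.254, a3=3.132, a4=9.588, a0=15.078; τ=−ln(0.6267)/15.078=0.031 → t=1.990; u2·a0=0.3546·15.078=5.347; a1+a2=2.358 < 5.347 ≤ a1+…+a3=5.490 → R3 fires; G=2 E=19 M=5
Draw 10: a1=0.920, a2=1.045, a3=1.740, a4=7.144, a0=10.849; τ=−ln(0.1875)/10.849=0.154 → t=2.145; u2·a0=0.1465·10.849=1.589; a1=0.920 < 1.589 ≤ a1+a2=1.965 → R2 fires; G=3 E=21 M=4
Draw 11: a1=0.736, a2=0.836, a3=2.088, a4=11.844, a0=15.504; τ=−ln(0.8548)/15.504=0.010 → t=2.155 > T=2.15: stop.
Read off G at T=2.15: 3

G at T = 3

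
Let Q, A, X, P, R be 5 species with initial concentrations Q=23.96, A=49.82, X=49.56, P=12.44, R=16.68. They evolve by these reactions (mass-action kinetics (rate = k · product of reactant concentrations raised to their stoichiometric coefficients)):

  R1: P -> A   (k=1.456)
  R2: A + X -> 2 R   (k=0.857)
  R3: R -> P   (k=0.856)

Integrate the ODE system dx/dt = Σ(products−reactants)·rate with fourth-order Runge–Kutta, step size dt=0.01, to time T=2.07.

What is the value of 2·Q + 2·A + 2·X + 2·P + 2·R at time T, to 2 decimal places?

Check how each reaction changes W = 2·Q + 2·A + 2·X + 2·P + 2·R (weight of products minus weight of reactants):
R1: P -> A: (2·1) − (2·1) = 2 − 2 = 0
R2: A + X -> 2 R: (2·2) − (2·1 + 2·1) = 4 − 4 = 0
R3: R -> P: (2·1) − (2·1) = 2 − 2 = 0
Every reaction leaves W unchanged, so W is conserved and no simulation is needed: W(T) = W(0) = 2·23.96 + 2·49.82 + 2·49.56 + 2·12.44 + 2·16.68 = 304.92

Value at T = 304.92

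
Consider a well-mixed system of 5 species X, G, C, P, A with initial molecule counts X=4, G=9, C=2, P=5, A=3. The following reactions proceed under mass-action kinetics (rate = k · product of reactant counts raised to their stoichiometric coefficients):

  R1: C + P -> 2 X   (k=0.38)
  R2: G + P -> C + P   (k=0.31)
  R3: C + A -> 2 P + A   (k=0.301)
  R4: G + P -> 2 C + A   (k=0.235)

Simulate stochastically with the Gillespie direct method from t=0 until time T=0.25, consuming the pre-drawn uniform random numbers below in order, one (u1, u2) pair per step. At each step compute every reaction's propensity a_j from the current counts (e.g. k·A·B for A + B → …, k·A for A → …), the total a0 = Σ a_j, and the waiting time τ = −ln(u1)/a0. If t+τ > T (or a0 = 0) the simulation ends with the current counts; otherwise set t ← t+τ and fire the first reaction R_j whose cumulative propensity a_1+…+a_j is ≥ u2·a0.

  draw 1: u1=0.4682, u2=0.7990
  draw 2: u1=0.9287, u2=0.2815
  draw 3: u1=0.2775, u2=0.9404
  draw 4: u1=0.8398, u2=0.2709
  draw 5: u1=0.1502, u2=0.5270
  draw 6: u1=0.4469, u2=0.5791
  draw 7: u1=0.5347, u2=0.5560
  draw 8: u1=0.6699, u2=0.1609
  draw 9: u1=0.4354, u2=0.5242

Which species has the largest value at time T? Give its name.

Dominant species at T: X

t=0.000: X=4 G=9 C=2 P=5 A=3
Draw 1: a1=3.800, a2=13.950, a3=1.806, a4=10.575, a0=30.131; τ=−ln(0.4682)/30.131=0.025 → t=0.025; u2·a0=0.7990·30.131=24.075; a1+…+a3=19.556 < 24.075 ≤ a1+…+a4=30.131 → R4 fires; X=4 G=8 C=4 P=4 A=4
Draw 2: a1=6.080, a2=9.920, a3=4.816, a4=7.520, a0=28.336; τ=−ln(0.9287)/28.336=0.003 → t=0.028; u2·a0=0.2815·28.336=7.977; a1=6.080 < 7.977 ≤ a1+a2=16.000 → R2 fires; X=4 G=7 C=5 P=4 A=4
Draw 3: a1=7.600, a2=8.680, a3=6.020, a4=6.580, a0=28.880; τ=−ln(0.2775)/28.880=0.044 → t=0.072; u2·a0=0.9404·28.880=27.159; a1+…+a3=22.300 < 27.159 ≤ a1+…+a4=28.880 → R4 fires; X=4 G=6 C=7 P=3 A=5
Draw 4: a1=7.980, a2=5.580, a3=10.535, a4=4.230, a0=28.325; τ=−ln(0.8398)/28.325=0.006 → t=0.078; u2·a0=0.2709·28.325=7.673 ≤ a1=7.980 → R1 fires; X=6 G=6 C=6 P=2 A=5
Draw 5: a1=4.560, a2=3.720, a3=9.030, a4=2.820, a0=20.130; τ=−ln(0.1502)/20.130=0.094 → t=0.173; u2·a0=0.5270·20.130=10.609; a1+a2=8.280 < 10.609 ≤ a1+…+a3=17.310 → R3 fires; X=6 G=6 C=5 P=4 A=5
Draw 6: a1=7.600, a2=7.440, a3=7.525, a4=5.640, a0=28.205; τ=−ln(0.4469)/28.205=0.029 → t=0.201; u2·a0=0.5791·28.205=16.334; a1+a2=15.040 < 16.334 ≤ a1+…+a3=22.565 → R3 fires; X=6 G=6 C=4 P=6 A=5
Draw 7: a1=9.120, a2=11.160, a3=6.020, a4=8.460, a0=34.760; τ=−ln(0.5347)/34.760=0.018 → t=0.219; u2·a0=0.5560·34.760=19.327; a1=9.120 < 19.327 ≤ a1+a2=20.280 → R2 fires; X=6 G=5 C=5 P=6 A=5
Draw 8: a1=11.400, a2=9.300, a3=7.525, a4=7.050, a0=35.275; τ=−ln(0.6699)/35.275=0.011 → t=0.230; u2·a0=0.1609·35.275=5.676 ≤ a1=11.400 → R1 fires; X=8 G=5 C=4 P=5 A=5
Draw 9: a1=7.600, a2=7.750, a3=6.020, a4=5.875, a0=27.245; τ=−ln(0.4354)/27.245=0.031 → t=0.261 > T=0.25: stop.
At T=0.25: X=8 G=5 C=4 P=5 A=5; the largest is X.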